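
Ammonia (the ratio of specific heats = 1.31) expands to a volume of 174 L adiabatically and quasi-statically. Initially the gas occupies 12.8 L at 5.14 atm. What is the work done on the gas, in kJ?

W ≈ -11.9 kJ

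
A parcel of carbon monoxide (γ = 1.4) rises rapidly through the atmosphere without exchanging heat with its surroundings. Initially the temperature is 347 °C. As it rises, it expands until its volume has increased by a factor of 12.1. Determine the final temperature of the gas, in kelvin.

Adiabatic: T₁V₁^(γ−1) = T₂V₂^(γ−1) ⇒ T₂ = T₁ (V₁/V₂)^(γ−1).
T₁ = 347 °C = 620.1 K.
T₂ = 620.1 × (1/12.1)^(0.4) = 228.8 K.

T₂ ≈ 229 K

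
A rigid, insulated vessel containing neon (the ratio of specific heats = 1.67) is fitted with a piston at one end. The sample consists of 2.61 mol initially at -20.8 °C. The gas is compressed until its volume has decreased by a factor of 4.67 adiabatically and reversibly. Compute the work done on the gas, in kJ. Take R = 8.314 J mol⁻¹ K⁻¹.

For a reversible adiabat TV^(γ−1) is constant, so T₂ = T₁ (V₁/V₂)^(γ−1).
T₁ = -20.8 °C = 252.3 K.
T₂ = 252.3 × 4.67^(0.67) = 708.7 K.
Q = 0, so ΔU = W_on_gas = nCᵥΔT with Cᵥ = R/(γ−1) = 12.41 J/(mol·K).
ΔU = 2.61 × 12.41 × (708.7 − 252.3) = 14780 J.

W ≈ 14.8 kJ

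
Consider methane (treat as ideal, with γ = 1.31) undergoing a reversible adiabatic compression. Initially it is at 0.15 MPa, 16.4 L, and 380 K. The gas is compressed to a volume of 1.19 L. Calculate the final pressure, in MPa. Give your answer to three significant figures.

Since PV^γ is constant along a reversible adiabat, P₂ = P₁ (V₁/V₂)^γ.
P₂ = 0.15 × (16.4/1.19)^(1.31) = 4.662 MPa.

P₂ ≈ 4.66 MPa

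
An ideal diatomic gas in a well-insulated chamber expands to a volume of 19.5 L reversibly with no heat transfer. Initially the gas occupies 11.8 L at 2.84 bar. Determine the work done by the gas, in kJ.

W ≈ 1.53 kJ

γ = 7/5 for a diatomic ideal gas.
P₂ = P₁(V₁/V₂)^γ = 2.84×(11.8/19.5)^(7/5) = 1.406 bar.
For a reversible adiabat, W_by_gas = (P₁V₁ − P₂V₂)/(γ−1).
W_by = (284000×0.0118 − 140600×0.0195) / (2/5) = 1525 J.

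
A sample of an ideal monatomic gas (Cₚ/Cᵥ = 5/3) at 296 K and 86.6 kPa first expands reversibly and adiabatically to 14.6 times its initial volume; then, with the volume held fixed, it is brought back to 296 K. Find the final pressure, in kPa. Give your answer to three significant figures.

P₃ ≈ 5.93 kPa

Adiabatic step (PV^γ = const): P₂ = 86.6×(1/14.6)^(5/3) = 0.993 kPa; T₂ = 296×(1/14.6)^(2/3) = 49.55 K.
Isochoric: P₃ = P₂(T₃/T₂) = 0.993 × (296/49.55) = 5.932 kPa.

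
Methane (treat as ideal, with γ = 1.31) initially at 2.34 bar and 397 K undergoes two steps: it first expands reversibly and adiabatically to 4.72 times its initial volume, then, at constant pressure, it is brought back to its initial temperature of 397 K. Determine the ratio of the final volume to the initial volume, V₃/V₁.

V₃/V₁ ≈ 7.64

Adiabatic step: V₂/V₁ = 4.72; T₂ = T₁·(1/4.72)^(0.31) = 245.4 K.
Isobaric step: V₃/V₂ = T₃/T₂ = 397/245.4.
V₃/V₁ = (V₂/V₁)(V₃/V₂) = 4.72 × (397/245.4) = 7.636.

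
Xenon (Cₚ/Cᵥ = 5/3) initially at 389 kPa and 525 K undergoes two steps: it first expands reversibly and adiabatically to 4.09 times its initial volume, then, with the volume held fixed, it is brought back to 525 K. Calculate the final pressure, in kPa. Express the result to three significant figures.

Adiabatic step (PV^γ = const): P₂ = 389×(1/4.09)^(5/3) = 37.19 kPa; T₂ = 525×(1/4.09)^(2/3) = 205.3 K.
Isochoric: P₃ = P₂(T₃/T₂) = 37.19 × (525/205.3) = 95.11 kPa.

P₃ ≈ 95.1 kPa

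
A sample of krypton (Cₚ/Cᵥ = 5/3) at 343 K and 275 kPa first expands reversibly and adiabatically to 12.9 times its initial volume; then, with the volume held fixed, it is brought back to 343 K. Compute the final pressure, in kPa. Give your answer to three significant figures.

P₃ ≈ 21.3 kPa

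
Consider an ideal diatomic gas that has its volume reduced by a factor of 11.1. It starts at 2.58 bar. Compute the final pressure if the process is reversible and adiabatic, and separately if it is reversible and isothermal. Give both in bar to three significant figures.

For a diatomic ideal gas γ = 7/5.
Isothermal: P₂ = P₁(V₁/V₂) = 2.58×11.1 = 28.64 bar.
Adiabatic: P₂ = P₁(V₁/V₂)^γ = 2.58×11.1^(7/5) = 75 bar.

adiabatic: 75.0 bar; isothermal: 28.6 bar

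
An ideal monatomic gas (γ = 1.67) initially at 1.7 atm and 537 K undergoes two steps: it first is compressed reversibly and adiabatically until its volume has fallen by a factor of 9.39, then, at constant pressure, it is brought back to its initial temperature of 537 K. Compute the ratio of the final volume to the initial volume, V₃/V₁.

V₃/V₁ ≈ 0.0237

Adiabatic step: V₂/V₁ = 0.1065; T₂ = T₁·9.39^(0.67) = 2408 K.
Isobaric step: V₃/V₂ = T₃/T₂ = 537/2408.
V₃/V₁ = (V₂/V₁)(V₃/V₂) = 0.1065 × (537/2408) = 0.02375.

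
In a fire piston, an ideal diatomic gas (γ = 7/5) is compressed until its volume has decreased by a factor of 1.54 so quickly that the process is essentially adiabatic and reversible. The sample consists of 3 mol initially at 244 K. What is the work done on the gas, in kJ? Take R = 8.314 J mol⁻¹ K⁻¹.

W ≈ 2.87 kJ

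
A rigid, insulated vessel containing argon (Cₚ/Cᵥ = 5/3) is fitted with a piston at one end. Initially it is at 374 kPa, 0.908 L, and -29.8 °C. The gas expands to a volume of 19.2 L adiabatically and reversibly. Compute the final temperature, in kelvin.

T₂ ≈ 31.8 K

Adiabatic: T₁V₁^(γ−1) = T₂V₂^(γ−1) ⇒ T₂ = T₁ (V₁/V₂)^(γ−1).
T₁ = -29.8 °C = 243.3 K.
T₂ = 243.3 × (0.908/19.2)^(2/3) = 31.82 K.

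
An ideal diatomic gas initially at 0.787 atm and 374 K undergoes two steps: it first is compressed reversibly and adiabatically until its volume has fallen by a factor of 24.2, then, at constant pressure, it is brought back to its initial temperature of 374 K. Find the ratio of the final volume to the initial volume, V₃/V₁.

For a diatomic ideal gas γ = 7/5.
Adiabatic step: V₂/V₁ = 0.04132; T₂ = T₁·24.2^(2/5) = 1338 K.
Isobaric step: V₃/V₂ = T₃/T₂ = 374/1338.
V₃/V₁ = (V₂/V₁)(V₃/V₂) = 0.04132 × (374/1338) = 0.01155.

V₃/V₁ ≈ 0.0116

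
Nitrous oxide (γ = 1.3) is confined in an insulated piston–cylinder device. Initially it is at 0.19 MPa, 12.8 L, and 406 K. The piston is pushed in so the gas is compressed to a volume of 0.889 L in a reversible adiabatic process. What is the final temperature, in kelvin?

For a reversible adiabat TV^(γ−1) is constant, so T₂ = T₁ (V₁/V₂)^(γ−1).
T₂ = 406 × (12.8/0.889)^(0.3) = 903.7 K.

T₂ ≈ 904 K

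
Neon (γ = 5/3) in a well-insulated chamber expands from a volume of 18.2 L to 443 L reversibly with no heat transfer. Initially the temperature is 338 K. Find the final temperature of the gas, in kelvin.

For a reversible adiabat TV^(γ−1) is constant, so T₂ = T₁ (V₁/V₂)^(γ−1).
T₂ = 338 × (18.2/443)^(2/3) = 40.24 K.

T₂ ≈ 40.2 K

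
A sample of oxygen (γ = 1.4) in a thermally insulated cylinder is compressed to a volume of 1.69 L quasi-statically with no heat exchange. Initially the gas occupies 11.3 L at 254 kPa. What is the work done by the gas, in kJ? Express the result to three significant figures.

P₂ = P₁(V₁/V₂)^γ = 254×(11.3/1.69)^(1.4) = 3632 kPa.
For a reversible adiabat, W_by_gas = (P₁V₁ − P₂V₂)/(γ−1).
W_by = (254000×0.0113 − 3.632×10^6×0.00169) / (0.4) = -8168 J.

W ≈ -8.17 kJ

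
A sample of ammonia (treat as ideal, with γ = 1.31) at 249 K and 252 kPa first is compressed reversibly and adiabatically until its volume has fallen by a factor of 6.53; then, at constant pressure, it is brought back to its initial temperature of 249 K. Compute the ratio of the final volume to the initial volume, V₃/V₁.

Adiabatic step: V₂/V₁ = 0.1531; T₂ = T₁·6.53^(0.31) = 445.5 K.
Isobaric step: V₃/V₂ = T₃/T₂ = 249/445.5.
V₃/V₁ = (V₂/V₁)(V₃/V₂) = 0.1531 × (249/445.5) = 0.0856.

V₃/V₁ ≈ 0.0856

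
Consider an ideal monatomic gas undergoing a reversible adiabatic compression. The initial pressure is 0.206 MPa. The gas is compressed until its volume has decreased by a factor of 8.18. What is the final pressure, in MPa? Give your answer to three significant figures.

P₂ ≈ 6.84 MPa

Adiabatic: P₁V₁^γ = P₂V₂^γ ⇒ P₂ = P₁ (V₁/V₂)^γ.
For a monatomic ideal gas γ = 5/3.
P₂ = 0.206 × 8.18^(5/3) = 6.841 MPa.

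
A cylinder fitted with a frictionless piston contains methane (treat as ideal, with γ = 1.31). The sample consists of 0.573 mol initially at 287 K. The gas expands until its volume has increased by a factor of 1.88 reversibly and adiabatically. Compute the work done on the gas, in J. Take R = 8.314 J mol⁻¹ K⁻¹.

For a reversible adiabat TV^(γ−1) is constant, so T₂ = T₁ (V₁/V₂)^(γ−1).
T₂ = 287 × (1/1.88)^(0.31) = 236 K.
Q = 0, so ΔU = W_on_gas = nCᵥΔT with Cᵥ = R/(γ−1) = 26.82 J/(mol·K).
ΔU = 0.573 × 26.82 × (236 − 287) = -783.9 J.

W ≈ -784 J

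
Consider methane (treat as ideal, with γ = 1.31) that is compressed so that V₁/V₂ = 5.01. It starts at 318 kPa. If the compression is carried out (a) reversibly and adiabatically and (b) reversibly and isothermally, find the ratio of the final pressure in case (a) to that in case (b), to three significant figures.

P_adiabatic / P_isothermal ≈ 1.65

Isothermal: P_b = P₁(V₁/V₂) = 318×5.01.
Adiabatic: P_a = P₁(V₁/V₂)^γ = 318×5.01^(1.31).
P_a/P_b = (V₁/V₂)^(γ−1) = 5.01^(0.31) = 1.648.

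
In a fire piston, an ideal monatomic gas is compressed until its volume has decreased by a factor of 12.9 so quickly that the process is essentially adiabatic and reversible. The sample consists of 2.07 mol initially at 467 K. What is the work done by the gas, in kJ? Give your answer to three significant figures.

W ≈ -54.3 kJ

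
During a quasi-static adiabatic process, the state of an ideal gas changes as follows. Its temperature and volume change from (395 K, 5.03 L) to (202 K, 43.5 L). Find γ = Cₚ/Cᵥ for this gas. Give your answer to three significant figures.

γ ≈ 1.31

TV^(γ−1) = const ⇒ γ − 1 = ln(T₂/T₁) / ln(V₁/V₂).
γ = 1 + ln(202/395) / ln(5.03/43.5) = 1.311.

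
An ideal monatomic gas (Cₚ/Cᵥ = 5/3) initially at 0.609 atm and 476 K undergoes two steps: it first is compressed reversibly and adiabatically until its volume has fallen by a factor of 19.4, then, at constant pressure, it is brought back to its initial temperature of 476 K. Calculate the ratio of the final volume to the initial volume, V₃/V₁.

Adiabatic step: V₂/V₁ = 0.05155; T₂ = T₁·19.4^(2/3) = 3437 K.
Isobaric step: V₃/V₂ = T₃/T₂ = 476/3437.
V₃/V₁ = (V₂/V₁)(V₃/V₂) = 0.05155 × (476/3437) = 0.007139.

V₃/V₁ ≈ 0.00714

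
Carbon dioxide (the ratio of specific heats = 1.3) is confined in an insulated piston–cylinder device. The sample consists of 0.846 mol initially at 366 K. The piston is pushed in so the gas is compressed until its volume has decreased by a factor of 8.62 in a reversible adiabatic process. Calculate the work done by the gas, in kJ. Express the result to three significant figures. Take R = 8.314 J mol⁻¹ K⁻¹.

W ≈ -7.79 kJ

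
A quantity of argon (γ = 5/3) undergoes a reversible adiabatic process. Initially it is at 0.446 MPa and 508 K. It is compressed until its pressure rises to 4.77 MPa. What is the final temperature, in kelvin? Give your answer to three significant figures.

Along an adiabat T P^((1−γ)/γ) is constant, so T₂ = T₁ (P₂/P₁)^((γ−1)/γ).
T₂ = 508 × (4.77/0.446)^(2/5) = 1311 K.

T₂ ≈ 1310 K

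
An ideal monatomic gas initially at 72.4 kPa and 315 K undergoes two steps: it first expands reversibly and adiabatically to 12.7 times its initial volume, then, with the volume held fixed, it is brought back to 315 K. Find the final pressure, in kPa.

For a monatomic ideal gas γ = 5/3.
Adiabatic step (PV^γ = const): P₂ = 72.4×(1/12.7)^(5/3) = 1.047 kPa; T₂ = 315×(1/12.7)^(2/3) = 57.87 K.
Isochoric: P₃ = P₂(T₃/T₂) = 1.047 × (315/57.87) = 5.701 kPa.

P₃ ≈ 5.70 kPa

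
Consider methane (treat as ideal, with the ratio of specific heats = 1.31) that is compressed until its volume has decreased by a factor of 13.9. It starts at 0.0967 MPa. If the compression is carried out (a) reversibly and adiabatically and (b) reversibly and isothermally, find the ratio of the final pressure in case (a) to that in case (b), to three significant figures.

P_adiabatic / P_isothermal ≈ 2.26

Isothermal: P_b = P₁(V₁/V₂) = 0.0967×13.9.
Adiabatic: P_a = P₁(V₁/V₂)^γ = 0.0967×13.9^(1.31).
P_a/P_b = (V₁/V₂)^(γ−1) = 13.9^(0.31) = 2.261.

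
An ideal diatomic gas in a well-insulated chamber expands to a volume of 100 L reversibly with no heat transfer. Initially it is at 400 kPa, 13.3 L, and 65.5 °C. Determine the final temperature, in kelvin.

T₂ ≈ 151 K

For a reversible adiabat TV^(γ−1) is constant, so T₂ = T₁ (V₁/V₂)^(γ−1).
γ = 7/5 for a diatomic ideal gas.
T₁ = 65.5 °C = 338.6 K.
T₂ = 338.6 × (13.3/100)^(2/5) = 151.1 K.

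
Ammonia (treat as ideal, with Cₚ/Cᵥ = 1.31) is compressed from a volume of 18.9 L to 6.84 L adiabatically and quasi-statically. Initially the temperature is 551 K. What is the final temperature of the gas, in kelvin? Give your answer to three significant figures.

Adiabatic: T₁V₁^(γ−1) = T₂V₂^(γ−1) ⇒ T₂ = T₁ (V₁/V₂)^(γ−1).
T₂ = 551 × (18.9/6.84)^(0.31) = 755.1 K.

T₂ ≈ 755 K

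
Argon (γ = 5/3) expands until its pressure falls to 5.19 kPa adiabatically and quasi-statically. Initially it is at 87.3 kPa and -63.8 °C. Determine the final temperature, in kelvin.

T₂ ≈ 67.7 K

Adiabatic: T₂/T₁ = (P₂/P₁)^((γ−1)/γ).
T₁ = -63.8 °C = 209.3 K.
T₂ = 209.3 × (5.19/87.3)^(2/5) = 67.69 K.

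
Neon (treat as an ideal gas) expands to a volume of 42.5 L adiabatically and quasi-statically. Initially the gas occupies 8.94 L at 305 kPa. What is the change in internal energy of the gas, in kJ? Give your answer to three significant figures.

ΔU ≈ -2.64 kJ

γ = 5/3 for a monatomic ideal gas.
P₂ = P₁(V₁/V₂)^γ = 305×(8.94/42.5)^(5/3) = 22.69 kPa.
For a reversible adiabat, W_by_gas = (P₁V₁ − P₂V₂)/(γ−1).
W_by = (305000×0.00894 − 22690×0.0425) / (2/3) = 2643 J.
Q = 0 ⇒ ΔU = −W_by = -2643 J.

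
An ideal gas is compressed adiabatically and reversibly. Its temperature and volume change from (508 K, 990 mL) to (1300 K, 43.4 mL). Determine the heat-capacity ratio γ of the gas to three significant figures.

TV^(γ−1) = const ⇒ γ − 1 = ln(T₂/T₁) / ln(V₁/V₂).
γ = 1 + ln(1300/508) / ln(990/43.4) = 1.3.

γ ≈ 1.30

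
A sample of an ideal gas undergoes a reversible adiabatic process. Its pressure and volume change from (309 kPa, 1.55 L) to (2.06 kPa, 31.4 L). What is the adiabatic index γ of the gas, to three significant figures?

PV^γ = const ⇒ γ = ln(P₂/P₁) / ln(V₁/V₂).
γ = ln(2.06/309) / ln(1.55/31.4) = 1.665.

γ ≈ 1.67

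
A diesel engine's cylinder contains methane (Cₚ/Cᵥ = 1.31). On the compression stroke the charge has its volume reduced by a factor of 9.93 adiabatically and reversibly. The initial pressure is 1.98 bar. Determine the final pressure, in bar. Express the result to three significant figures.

P₂ ≈ 40.1 bar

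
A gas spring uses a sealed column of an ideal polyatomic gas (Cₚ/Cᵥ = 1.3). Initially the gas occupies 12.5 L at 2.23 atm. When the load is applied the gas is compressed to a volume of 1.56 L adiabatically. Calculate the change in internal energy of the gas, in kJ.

P₂ = P₁(V₁/V₂)^γ = 2.23×(12.5/1.56)^(1.3) = 33.36 atm.
For a reversible adiabat, W_by_gas = (P₁V₁ − P₂V₂)/(γ−1).
W_by = (226000×0.0125 − 3.38×10^6×0.00156) / (0.3) = -8162 J.
Q = 0 ⇒ ΔU = −W_by = 8162 J.

ΔU ≈ 8.16 kJ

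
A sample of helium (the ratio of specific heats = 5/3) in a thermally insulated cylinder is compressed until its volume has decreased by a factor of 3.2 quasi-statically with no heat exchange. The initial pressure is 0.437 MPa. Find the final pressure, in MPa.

P₂ ≈ 3.04 MPa

Adiabatic: P₁V₁^γ = P₂V₂^γ ⇒ P₂ = P₁ (V₁/V₂)^γ.
P₂ = 0.437 × 3.2^(5/3) = 3.037 MPa.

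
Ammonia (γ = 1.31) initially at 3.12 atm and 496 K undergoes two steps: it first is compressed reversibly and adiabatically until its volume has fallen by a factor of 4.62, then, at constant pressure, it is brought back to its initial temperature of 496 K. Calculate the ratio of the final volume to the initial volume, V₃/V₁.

V₃/V₁ ≈ 0.135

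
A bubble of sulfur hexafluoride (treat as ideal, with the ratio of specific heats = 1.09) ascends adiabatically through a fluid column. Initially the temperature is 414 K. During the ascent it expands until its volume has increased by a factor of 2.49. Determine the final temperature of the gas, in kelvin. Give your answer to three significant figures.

For a reversible adiabat TV^(γ−1) is constant, so T₂ = T₁ (V₁/V₂)^(γ−1).
T₂ = 414 × (1/2.49)^(0.09) = 381.4 K.

T₂ ≈ 381 K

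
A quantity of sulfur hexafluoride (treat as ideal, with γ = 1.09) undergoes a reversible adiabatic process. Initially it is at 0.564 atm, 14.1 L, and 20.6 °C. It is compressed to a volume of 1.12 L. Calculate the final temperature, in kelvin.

For a reversible adiabat TV^(γ−1) is constant, so T₂ = T₁ (V₁/V₂)^(γ−1).
T₁ = 20.6 °C = 293.8 K.
T₂ = 293.8 × (14.1/1.12)^(0.09) = 369 K.

T₂ ≈ 369 K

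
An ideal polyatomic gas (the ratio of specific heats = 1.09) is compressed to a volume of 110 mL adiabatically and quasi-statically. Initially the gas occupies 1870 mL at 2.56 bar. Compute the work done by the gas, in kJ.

P₂ = P₁(V₁/V₂)^γ = 2.56×(1870/110)^(1.09) = 56.16 bar.
For a reversible adiabat, W_by_gas = (P₁V₁ − P₂V₂)/(γ−1).
W_by = (256000×0.00187 − 5.616×10^6×0.00011) / (0.09) = -1545 J.

W ≈ -1.54 kJ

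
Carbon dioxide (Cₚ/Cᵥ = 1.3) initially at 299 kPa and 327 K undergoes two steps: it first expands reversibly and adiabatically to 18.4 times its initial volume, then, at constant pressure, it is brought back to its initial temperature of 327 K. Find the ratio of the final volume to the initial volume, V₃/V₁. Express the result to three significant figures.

Adiabatic step: V₂/V₁ = 18.4; T₂ = T₁·(1/18.4)^(0.3) = 136.5 K.
Isobaric step: V₃/V₂ = T₃/T₂ = 327/136.5.
V₃/V₁ = (V₂/V₁)(V₃/V₂) = 18.4 × (327/136.5) = 44.08.

V₃/V₁ ≈ 44.1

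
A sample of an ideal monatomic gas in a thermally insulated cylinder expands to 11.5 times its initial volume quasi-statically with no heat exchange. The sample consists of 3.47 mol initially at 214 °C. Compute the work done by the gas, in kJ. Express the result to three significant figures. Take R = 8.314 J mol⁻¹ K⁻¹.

For a reversible adiabat TV^(γ−1) is constant, so T₂ = T₁ (V₁/V₂)^(γ−1).
γ = 5/3 for a monatomic ideal gas, so γ−1 = 2/3.
T₁ = 214 °C = 487.1 K.
T₂ = 487.1 × (1/11.5)^(2/3) = 95.62 K.
Q = 0, so ΔU = W_on_gas = nCᵥΔT with Cᵥ = R/(γ−1) = 12.47 J/(mol·K).
ΔU = 3.47 × 12.47 × (95.62 − 487.1) = -16940 J.
Work done by the gas = −ΔU = 16940 J.

W ≈ 16.9 kJ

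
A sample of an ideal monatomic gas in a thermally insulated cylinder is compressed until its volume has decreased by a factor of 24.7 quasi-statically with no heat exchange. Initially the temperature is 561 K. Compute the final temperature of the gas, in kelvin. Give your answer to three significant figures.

Adiabatic: T₁V₁^(γ−1) = T₂V₂^(γ−1) ⇒ T₂ = T₁ (V₁/V₂)^(γ−1).
For a monatomic ideal gas γ = 5/3, so γ−1 = 2/3.
T₂ = 561 × 24.7^(2/3) = 4758 K.

T₂ ≈ 4760 K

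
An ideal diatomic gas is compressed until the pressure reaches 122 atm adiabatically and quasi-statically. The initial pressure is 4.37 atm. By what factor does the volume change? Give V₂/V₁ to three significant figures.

V₂/V₁ ≈ 0.0927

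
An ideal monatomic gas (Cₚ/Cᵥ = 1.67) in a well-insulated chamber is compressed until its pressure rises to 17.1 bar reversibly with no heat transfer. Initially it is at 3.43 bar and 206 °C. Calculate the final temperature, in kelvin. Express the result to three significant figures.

Along an adiabat T P^((1−γ)/γ) is constant, so T₂ = T₁ (P₂/P₁)^((γ−1)/γ).
T₁ = 206 °C = 479.1 K.
T₂ = 479.1 × (17.1/3.43)^(0.401) = 912.8 K.

T₂ ≈ 913 K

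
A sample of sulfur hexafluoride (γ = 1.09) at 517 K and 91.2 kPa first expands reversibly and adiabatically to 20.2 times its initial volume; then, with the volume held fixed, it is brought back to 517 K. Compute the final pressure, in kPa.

P₃ ≈ 4.51 kPa

Adiabatic step (PV^γ = const): P₂ = 91.2×(1/20.2)^(1.09) = 3.445 kPa; T₂ = 517×(1/20.2)^(0.09) = 394.5 K.
Isochoric: P₃ = P₂(T₃/T₂) = 3.445 × (517/394.5) = 4.515 kPa.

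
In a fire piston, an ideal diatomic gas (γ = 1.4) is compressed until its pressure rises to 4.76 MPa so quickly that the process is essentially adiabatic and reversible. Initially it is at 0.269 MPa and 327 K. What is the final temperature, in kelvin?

T₂ ≈ 743 K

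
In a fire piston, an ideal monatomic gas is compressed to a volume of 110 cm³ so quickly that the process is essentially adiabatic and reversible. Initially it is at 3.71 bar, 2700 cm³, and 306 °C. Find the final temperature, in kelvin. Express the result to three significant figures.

T₂ ≈ 4890 K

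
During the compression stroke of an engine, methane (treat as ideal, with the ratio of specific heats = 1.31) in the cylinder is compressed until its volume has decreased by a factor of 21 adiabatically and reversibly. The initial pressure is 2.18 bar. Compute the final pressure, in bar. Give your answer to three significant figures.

Adiabatic: P₁V₁^γ = P₂V₂^γ ⇒ P₂ = P₁ (V₁/V₂)^γ.
P₂ = 2.18 × 21^(1.31) = 117.6 bar.

P₂ ≈ 118 bar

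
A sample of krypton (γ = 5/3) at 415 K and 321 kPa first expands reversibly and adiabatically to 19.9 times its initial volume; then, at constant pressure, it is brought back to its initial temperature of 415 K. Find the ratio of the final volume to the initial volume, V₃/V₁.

V₃/V₁ ≈ 146

Adiabatic step: V₂/V₁ = 19.9; T₂ = T₁·(1/19.9)^(2/3) = 56.51 K.
Isobaric step: V₃/V₂ = T₃/T₂ = 415/56.51.
V₃/V₁ = (V₂/V₁)(V₃/V₂) = 19.9 × (415/56.51) = 146.1.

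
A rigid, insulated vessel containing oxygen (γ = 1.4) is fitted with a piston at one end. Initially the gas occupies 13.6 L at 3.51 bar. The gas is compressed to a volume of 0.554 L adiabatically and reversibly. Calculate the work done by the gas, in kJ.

W ≈ -31.0 kJ

P₂ = P₁(V₁/V₂)^γ = 3.51×(13.6/0.554)^(1.4) = 310 bar.
For a reversible adiabat, W_by_gas = (P₁V₁ − P₂V₂)/(γ−1).
W_by = (351000×0.0136 − 3.1×10^7×0.000554) / (0.4) = -31000 J.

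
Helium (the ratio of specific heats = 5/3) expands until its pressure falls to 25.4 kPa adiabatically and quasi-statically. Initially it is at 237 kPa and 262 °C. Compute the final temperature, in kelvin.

T₂ ≈ 219 K

Adiabatic: T₂/T₁ = (P₂/P₁)^((γ−1)/γ).
T₁ = 262 °C = 535.1 K.
T₂ = 535.1 × (25.4/237)^(2/5) = 219 K.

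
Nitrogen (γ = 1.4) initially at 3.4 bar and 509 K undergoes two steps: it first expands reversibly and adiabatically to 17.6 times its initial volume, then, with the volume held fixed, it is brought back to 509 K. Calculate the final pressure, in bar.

Adiabatic step (PV^γ = const): P₂ = 3.4×(1/17.6)^(1.4) = 0.06134 bar; T₂ = 509×(1/17.6)^(0.4) = 161.6 K.
Isochoric: P₃ = P₂(T₃/T₂) = 0.06134 × (509/161.6) = 0.1932 bar.

P₃ ≈ 0.193 bar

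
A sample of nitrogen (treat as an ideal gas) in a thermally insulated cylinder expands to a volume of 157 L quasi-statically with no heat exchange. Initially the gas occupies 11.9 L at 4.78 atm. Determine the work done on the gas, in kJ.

W ≈ -9.27 kJ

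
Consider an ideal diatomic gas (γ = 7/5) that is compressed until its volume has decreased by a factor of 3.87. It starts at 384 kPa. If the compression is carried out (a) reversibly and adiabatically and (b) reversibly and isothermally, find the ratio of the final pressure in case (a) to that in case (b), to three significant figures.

Isothermal: P_b = P₁(V₁/V₂) = 384×3.87.
Adiabatic: P_a = P₁(V₁/V₂)^γ = 384×3.87^(7/5).
P_a/P_b = (V₁/V₂)^(γ−1) = 3.87^(2/5) = 1.718.

P_adiabatic / P_isothermal ≈ 1.72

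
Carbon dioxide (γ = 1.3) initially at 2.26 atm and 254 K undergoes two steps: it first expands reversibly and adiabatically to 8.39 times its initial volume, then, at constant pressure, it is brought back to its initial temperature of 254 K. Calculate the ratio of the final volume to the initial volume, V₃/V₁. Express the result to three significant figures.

Adiabatic step: V₂/V₁ = 8.39; T₂ = T₁·(1/8.39)^(0.3) = 134.2 K.
Isobaric step: V₃/V₂ = T₃/T₂ = 254/134.2.
V₃/V₁ = (V₂/V₁)(V₃/V₂) = 8.39 × (254/134.2) = 15.88.

V₃/V₁ ≈ 15.9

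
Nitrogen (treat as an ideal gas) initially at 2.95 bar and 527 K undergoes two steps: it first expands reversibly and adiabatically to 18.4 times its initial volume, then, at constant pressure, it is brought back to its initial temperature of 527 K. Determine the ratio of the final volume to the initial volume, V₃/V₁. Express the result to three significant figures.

V₃/V₁ ≈ 59.0

For a diatomic ideal gas γ = 7/5.
Adiabatic step: V₂/V₁ = 18.4; T₂ = T₁·(1/18.4)^(2/5) = 164.4 K.
Isobaric step: V₃/V₂ = T₃/T₂ = 527/164.4.
V₃/V₁ = (V₂/V₁)(V₃/V₂) = 18.4 × (527/164.4) = 58.99.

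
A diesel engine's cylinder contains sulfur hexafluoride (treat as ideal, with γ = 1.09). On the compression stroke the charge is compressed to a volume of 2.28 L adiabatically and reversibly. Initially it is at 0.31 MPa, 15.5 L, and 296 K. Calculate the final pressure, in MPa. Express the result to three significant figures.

Since PV^γ is constant along a reversible adiabat, P₂ = P₁ (V₁/V₂)^γ.
P₂ = 0.31 × (15.5/2.28)^(1.09) = 2.504 MPa.

P₂ ≈ 2.50 MPa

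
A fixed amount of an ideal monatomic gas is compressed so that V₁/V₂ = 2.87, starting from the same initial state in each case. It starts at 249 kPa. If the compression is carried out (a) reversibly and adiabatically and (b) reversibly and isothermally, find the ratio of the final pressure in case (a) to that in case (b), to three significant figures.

For a monatomic ideal gas γ = 5/3.
Isothermal: P_b = P₁(V₁/V₂) = 249×2.87.
Adiabatic: P_a = P₁(V₁/V₂)^γ = 249×2.87^(5/3).
P_a/P_b = (V₁/V₂)^(γ−1) = 2.87^(2/3) = 2.02.

P_adiabatic / P_isothermal ≈ 2.02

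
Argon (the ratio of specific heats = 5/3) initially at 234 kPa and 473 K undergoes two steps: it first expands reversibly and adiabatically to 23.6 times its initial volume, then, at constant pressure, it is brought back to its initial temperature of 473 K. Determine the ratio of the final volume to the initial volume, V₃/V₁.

V₃/V₁ ≈ 194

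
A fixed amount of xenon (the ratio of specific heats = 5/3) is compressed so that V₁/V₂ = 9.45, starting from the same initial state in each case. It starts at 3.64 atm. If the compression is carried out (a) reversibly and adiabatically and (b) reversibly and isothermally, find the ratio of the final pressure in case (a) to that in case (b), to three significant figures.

Isothermal: P_b = P₁(V₁/V₂) = 3.64×9.45.
Adiabatic: P_a = P₁(V₁/V₂)^γ = 3.64×9.45^(5/3).
P_a/P_b = (V₁/V₂)^(γ−1) = 9.45^(2/3) = 4.47.

P_adiabatic / P_isothermal ≈ 4.47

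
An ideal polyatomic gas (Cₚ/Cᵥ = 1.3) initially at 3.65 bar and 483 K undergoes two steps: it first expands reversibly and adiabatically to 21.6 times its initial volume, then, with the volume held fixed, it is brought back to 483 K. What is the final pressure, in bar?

Adiabatic step (PV^γ = const): P₂ = 3.65×(1/21.6)^(1.3) = 0.06722 bar; T₂ = 483×(1/21.6)^(0.3) = 192.1 K.
Isochoric: P₃ = P₂(T₃/T₂) = 0.06722 × (483/192.1) = 0.169 bar.

P₃ ≈ 0.169 bar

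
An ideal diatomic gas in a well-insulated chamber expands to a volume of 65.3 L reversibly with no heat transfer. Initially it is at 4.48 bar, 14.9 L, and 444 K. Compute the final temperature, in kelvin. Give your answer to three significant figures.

Adiabatic: T₁V₁^(γ−1) = T₂V₂^(γ−1) ⇒ T₂ = T₁ (V₁/V₂)^(γ−1).
γ = 7/5 for a diatomic ideal gas.
T₂ = 444 × (14.9/65.3)^(2/5) = 245.9 K.

T₂ ≈ 246 K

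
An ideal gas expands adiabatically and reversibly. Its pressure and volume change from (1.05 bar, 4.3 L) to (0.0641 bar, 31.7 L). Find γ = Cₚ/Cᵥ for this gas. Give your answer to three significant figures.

γ ≈ 1.40

PV^γ = const ⇒ γ = ln(P₂/P₁) / ln(V₁/V₂).
γ = ln(0.0641/1.05) / ln(4.3/31.7) = 1.4.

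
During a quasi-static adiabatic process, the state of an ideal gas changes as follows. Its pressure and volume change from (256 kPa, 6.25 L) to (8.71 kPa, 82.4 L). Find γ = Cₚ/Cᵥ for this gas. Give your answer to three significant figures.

PV^γ = const ⇒ γ = ln(P₂/P₁) / ln(V₁/V₂).
γ = ln(8.71/256) / ln(6.25/82.4) = 1.311.

γ ≈ 1.31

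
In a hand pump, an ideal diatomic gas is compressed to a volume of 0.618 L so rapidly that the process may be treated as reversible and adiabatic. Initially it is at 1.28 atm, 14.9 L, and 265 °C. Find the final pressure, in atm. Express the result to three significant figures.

P₂ ≈ 110 atm

Since PV^γ is constant along a reversible adiabat, P₂ = P₁ (V₁/V₂)^γ.
γ = 7/5 for a diatomic ideal gas.
P₂ = 1.28 × (14.9/0.618)^(7/5) = 110.2 atm.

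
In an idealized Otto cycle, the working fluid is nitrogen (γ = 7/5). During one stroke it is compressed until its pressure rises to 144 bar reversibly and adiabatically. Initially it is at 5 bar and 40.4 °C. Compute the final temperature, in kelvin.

Adiabatic: T₂/T₁ = (P₂/P₁)^((γ−1)/γ).
T₁ = 40.4 °C = 313.5 K.
T₂ = 313.5 × (144/5)^(2/7) = 819 K.

T₂ ≈ 819 K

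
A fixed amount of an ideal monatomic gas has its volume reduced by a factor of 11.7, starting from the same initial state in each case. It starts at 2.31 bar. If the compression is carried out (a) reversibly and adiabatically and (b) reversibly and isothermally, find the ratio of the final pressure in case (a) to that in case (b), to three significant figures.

For a monatomic ideal gas γ = 5/3.
Isothermal: P_b = P₁(V₁/V₂) = 2.31×11.7.
Adiabatic: P_a = P₁(V₁/V₂)^γ = 2.31×11.7^(5/3).
P_a/P_b = (V₁/V₂)^(γ−1) = 11.7^(2/3) = 5.154.

P_adiabatic / P_isothermal ≈ 5.15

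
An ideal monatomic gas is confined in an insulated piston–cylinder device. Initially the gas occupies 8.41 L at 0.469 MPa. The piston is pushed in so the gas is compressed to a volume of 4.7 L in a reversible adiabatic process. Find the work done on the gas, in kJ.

W ≈ 2.80 kJ

γ = 5/3 for a monatomic ideal gas.
P₂ = P₁(V₁/V₂)^γ = 0.469×(8.41/4.7)^(5/3) = 1.237 MPa.
For a reversible adiabat, W_by_gas = (P₁V₁ − P₂V₂)/(γ−1).
W_by = (469000×0.00841 − 1.237×10^6×0.0047) / (2/3) = -2804 J.
W_on_gas = −W_by = 2804 J.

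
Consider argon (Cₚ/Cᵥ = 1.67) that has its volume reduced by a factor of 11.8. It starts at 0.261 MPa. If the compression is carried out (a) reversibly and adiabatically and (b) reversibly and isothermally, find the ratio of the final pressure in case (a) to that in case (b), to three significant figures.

Isothermal: P_b = P₁(V₁/V₂) = 0.261×11.8.
Adiabatic: P_a = P₁(V₁/V₂)^γ = 0.261×11.8^(1.67).
P_a/P_b = (V₁/V₂)^(γ−1) = 11.8^(0.67) = 5.226.

P_adiabatic / P_isothermal ≈ 5.23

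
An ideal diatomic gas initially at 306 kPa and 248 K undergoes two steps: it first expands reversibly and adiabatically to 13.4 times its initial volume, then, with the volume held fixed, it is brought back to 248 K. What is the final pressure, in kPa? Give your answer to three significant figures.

P₃ ≈ 22.8 kPa

For a diatomic ideal gas γ = 7/5.
Adiabatic step (PV^γ = const): P₂ = 306×(1/13.4)^(7/5) = 8.087 kPa; T₂ = 248×(1/13.4)^(2/5) = 87.82 K.
Isochoric: P₃ = P₂(T₃/T₂) = 8.087 × (248/87.82) = 22.84 kPa.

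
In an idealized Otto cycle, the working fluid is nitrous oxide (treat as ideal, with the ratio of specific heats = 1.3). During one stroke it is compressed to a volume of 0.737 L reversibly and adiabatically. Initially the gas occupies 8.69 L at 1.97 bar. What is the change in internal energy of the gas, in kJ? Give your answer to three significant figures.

ΔU ≈ 6.26 kJ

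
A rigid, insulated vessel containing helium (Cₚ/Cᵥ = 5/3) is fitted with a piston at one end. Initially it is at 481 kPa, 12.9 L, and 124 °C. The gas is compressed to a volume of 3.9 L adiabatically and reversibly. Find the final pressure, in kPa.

P₂ ≈ 3530 kPa

Since PV^γ is constant along a reversible adiabat, P₂ = P₁ (V₁/V₂)^γ.
P₂ = 481 × (12.9/3.9)^(5/3) = 3532 kPa.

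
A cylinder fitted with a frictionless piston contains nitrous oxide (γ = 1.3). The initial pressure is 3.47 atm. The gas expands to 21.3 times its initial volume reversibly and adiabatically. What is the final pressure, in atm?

Adiabatic: P₁V₁^γ = P₂V₂^γ ⇒ P₂ = P₁ (V₁/V₂)^γ.
P₂ = 3.47 × (1/21.3)^(1.3) = 0.06508 atm.

P₂ ≈ 0.0651 atm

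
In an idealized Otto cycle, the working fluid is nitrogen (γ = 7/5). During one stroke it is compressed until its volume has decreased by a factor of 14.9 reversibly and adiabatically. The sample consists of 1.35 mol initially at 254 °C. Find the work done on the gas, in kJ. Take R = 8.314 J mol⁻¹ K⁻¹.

W ≈ 28.8 kJ

For a reversible adiabat TV^(γ−1) is constant, so T₂ = T₁ (V₁/V₂)^(γ−1).
T₁ = 254 °C = 527.1 K.
T₂ = 527.1 × 14.9^(2/5) = 1553 K.
Q = 0, so ΔU = W_on_gas = nCᵥΔT with Cᵥ = R/(γ−1) = 20.79 J/(mol·K).
ΔU = 1.35 × 20.79 × (1553 − 527.1) = 28790 J.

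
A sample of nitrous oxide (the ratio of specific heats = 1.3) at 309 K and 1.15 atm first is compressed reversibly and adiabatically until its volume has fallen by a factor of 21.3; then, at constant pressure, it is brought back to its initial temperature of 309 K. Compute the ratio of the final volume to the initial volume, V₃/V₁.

V₃/V₁ ≈ 0.0188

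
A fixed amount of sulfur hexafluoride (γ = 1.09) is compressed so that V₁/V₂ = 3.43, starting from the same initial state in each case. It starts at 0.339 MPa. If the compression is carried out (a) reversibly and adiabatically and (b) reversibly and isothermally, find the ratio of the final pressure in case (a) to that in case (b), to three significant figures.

P_adiabatic / P_isothermal ≈ 1.12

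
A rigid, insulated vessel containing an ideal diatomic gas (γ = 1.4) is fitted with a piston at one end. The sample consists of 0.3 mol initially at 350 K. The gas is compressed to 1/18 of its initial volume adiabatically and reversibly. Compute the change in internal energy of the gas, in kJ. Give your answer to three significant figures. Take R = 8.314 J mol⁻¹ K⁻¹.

ΔU ≈ 4.75 kJ

Adiabatic: T₁V₁^(γ−1) = T₂V₂^(γ−1) ⇒ T₂ = T₁ (V₁/V₂)^(γ−1).
T₂ = 350 × 18^(0.4) = 1112 K.
Q = 0, so ΔU = W_on_gas = nCᵥΔT with Cᵥ = R/(γ−1) = 20.79 J/(mol·K).
ΔU = 0.3 × 20.79 × (1112 − 350) = 4753 J.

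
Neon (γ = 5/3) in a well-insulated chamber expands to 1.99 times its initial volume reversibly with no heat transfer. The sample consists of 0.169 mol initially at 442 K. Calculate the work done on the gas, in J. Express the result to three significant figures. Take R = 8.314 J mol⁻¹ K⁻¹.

W ≈ -343 J

Adiabatic: T₁V₁^(γ−1) = T₂V₂^(γ−1) ⇒ T₂ = T₁ (V₁/V₂)^(γ−1).
T₂ = 442 × (1/1.99)^(2/3) = 279.4 K.
Q = 0, so ΔU = W_on_gas = nCᵥΔT with Cᵥ = R/(γ−1) = 12.47 J/(mol·K).
ΔU = 0.169 × 12.47 × (279.4 − 442) = -342.7 J.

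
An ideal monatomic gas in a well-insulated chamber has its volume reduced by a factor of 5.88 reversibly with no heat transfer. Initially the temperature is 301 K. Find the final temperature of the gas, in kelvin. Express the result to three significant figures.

T₂ ≈ 981 K

For a reversible adiabat TV^(γ−1) is constant, so T₂ = T₁ (V₁/V₂)^(γ−1).
For a monatomic ideal gas γ = 5/3, so γ−1 = 2/3.
T₂ = 301 × 5.88^(2/3) = 980.6 K.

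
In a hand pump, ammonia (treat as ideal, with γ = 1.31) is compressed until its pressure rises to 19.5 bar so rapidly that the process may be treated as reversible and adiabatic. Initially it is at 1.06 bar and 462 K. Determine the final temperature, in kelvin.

T₂ ≈ 920 K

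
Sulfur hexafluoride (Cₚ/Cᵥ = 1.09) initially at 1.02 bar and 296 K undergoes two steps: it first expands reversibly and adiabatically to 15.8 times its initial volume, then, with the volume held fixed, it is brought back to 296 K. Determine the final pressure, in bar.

Adiabatic step (PV^γ = const): P₂ = 1.02×(1/15.8)^(1.09) = 0.05036 bar; T₂ = 296×(1/15.8)^(0.09) = 230.9 K.
Isochoric: P₃ = P₂(T₃/T₂) = 0.05036 × (296/230.9) = 0.06456 bar.

P₃ ≈ 0.0646 bar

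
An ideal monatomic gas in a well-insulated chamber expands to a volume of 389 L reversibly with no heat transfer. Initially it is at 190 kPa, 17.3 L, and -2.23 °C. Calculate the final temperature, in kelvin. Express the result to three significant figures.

T₂ ≈ 34.0 K

Adiabatic: T₁V₁^(γ−1) = T₂V₂^(γ−1) ⇒ T₂ = T₁ (V₁/V₂)^(γ−1).
γ = 5/3 for a monatomic ideal gas.
T₁ = -2.23 °C = 270.9 K.
T₂ = 270.9 × (17.3/389)^(2/3) = 34.01 K.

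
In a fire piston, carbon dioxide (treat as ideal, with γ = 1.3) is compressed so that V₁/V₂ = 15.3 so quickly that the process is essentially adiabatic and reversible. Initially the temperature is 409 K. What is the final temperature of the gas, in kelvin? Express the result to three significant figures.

T₂ ≈ 927 K

For a reversible adiabat TV^(γ−1) is constant, so T₂ = T₁ (V₁/V₂)^(γ−1).
T₂ = 409 × 15.3^(0.3) = 927.1 K.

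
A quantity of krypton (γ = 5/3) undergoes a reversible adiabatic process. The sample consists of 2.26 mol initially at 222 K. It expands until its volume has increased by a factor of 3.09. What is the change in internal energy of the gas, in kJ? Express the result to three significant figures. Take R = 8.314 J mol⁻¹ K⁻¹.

ΔU ≈ -3.31 kJ

For a reversible adiabat TV^(γ−1) is constant, so T₂ = T₁ (V₁/V₂)^(γ−1).
T₂ = 222 × (1/3.09)^(2/3) = 104.6 K.
Q = 0, so ΔU = W_on_gas = nCᵥΔT with Cᵥ = R/(γ−1) = 12.47 J/(mol·K).
ΔU = 2.26 × 12.47 × (104.6 − 222) = -3308 J.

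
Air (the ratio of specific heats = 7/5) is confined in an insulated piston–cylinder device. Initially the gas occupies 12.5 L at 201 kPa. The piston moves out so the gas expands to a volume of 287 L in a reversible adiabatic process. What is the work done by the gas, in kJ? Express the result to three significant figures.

P₂ = P₁(V₁/V₂)^γ = 201×(12.5/287)^(7/5) = 2.499 kPa.
For a reversible adiabat, W_by_gas = (P₁V₁ − P₂V₂)/(γ−1).
W_by = (201000×0.0125 − 2499×0.287) / (2/5) = 4488 J.

W ≈ 4.49 kJ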